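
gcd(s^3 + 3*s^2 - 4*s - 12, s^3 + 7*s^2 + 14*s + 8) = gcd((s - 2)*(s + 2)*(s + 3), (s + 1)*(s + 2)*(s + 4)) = s + 2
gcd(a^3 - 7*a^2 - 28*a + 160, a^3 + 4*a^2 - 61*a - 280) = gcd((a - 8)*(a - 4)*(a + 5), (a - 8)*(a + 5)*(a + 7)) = a^2 - 3*a - 40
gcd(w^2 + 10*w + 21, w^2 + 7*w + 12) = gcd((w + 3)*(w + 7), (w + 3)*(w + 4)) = w + 3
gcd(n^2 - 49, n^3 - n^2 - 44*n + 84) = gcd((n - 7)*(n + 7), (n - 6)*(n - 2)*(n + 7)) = n + 7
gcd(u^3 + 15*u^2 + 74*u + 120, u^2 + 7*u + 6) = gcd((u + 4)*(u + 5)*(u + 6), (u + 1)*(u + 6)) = u + 6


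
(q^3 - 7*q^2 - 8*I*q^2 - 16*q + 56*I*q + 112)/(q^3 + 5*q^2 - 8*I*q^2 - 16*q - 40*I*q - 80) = (q - 7)/(q + 5)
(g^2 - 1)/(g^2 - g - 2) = (g - 1)/(g - 2)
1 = 1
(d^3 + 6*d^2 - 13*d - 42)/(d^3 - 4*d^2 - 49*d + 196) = (d^2 - d - 6)/(d^2 - 11*d + 28)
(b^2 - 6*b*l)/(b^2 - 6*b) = (b - 6*l)/(b - 6)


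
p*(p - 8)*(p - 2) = p^3 - 10*p^2 + 16*p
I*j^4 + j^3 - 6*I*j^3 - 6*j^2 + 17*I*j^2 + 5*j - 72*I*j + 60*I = (j - 5)*(j - 4*I)*(j + 3*I)*(I*j - I)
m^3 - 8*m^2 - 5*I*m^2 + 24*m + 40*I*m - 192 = (m - 8)*(m - 8*I)*(m + 3*I)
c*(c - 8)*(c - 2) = c^3 - 10*c^2 + 16*c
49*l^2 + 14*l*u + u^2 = (7*l + u)^2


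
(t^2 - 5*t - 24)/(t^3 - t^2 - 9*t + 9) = (t - 8)/(t^2 - 4*t + 3)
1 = 1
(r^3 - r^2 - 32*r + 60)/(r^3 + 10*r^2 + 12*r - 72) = (r - 5)/(r + 6)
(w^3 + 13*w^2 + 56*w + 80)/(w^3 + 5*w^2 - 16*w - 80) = (w + 4)/(w - 4)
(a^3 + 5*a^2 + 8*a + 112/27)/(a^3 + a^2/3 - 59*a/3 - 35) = (9*a^2 + 24*a + 16)/(9*(a^2 - 2*a - 15))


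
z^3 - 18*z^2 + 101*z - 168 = (z - 8)*(z - 7)*(z - 3)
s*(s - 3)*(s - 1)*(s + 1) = s^4 - 3*s^3 - s^2 + 3*s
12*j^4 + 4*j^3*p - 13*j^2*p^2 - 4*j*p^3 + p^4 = (-6*j + p)*(-j + p)*(j + p)*(2*j + p)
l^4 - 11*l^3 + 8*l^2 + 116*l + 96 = (l - 8)*(l - 6)*(l + 1)*(l + 2)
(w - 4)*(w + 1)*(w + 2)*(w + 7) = w^4 + 6*w^3 - 17*w^2 - 78*w - 56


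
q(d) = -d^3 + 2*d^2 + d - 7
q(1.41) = -4.42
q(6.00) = -145.00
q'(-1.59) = -12.94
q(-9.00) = 875.00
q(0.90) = -5.21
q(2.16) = -5.59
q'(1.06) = 1.87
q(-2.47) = 17.80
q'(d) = -3*d^2 + 4*d + 1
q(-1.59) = 0.49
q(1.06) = -4.88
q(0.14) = -6.82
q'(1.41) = 0.68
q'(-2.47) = -27.18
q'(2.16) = -4.36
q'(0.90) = 2.17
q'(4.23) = -35.76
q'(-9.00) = -278.00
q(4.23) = -42.67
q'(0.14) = 1.50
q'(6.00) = -83.00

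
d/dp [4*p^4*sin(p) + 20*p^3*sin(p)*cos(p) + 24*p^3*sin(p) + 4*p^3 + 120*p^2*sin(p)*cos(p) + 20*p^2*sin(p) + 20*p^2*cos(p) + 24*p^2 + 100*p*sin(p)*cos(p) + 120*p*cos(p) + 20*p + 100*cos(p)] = 4*p^4*cos(p) + 16*p^3*sin(p) + 24*p^3*cos(p) + 20*p^3*cos(2*p) + 52*p^2*sin(p) + 30*p^2*sin(2*p) + 20*p^2*cos(p) + 120*p^2*cos(2*p) + 12*p^2 - 80*p*sin(p) + 120*p*sin(2*p) + 40*p*cos(p) + 100*p*cos(2*p) + 48*p - 100*sin(p) + 50*sin(2*p) + 120*cos(p) + 20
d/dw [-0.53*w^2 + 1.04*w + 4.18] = 1.04 - 1.06*w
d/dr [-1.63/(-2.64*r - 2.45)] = -4.3032/(2.64*r + 2.45)^2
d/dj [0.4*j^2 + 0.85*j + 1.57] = 0.8*j + 0.85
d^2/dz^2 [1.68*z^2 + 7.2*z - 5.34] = 3.36000000000000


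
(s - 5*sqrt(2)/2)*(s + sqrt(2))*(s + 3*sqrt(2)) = s^3 + 3*sqrt(2)*s^2/2 - 14*s - 15*sqrt(2)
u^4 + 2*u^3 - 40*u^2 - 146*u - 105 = (u - 7)*(u + 1)*(u + 3)*(u + 5)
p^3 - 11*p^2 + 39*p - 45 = (p - 5)*(p - 3)^2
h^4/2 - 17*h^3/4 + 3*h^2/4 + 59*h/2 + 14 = (h/2 + 1)*(h - 7)*(h - 4)*(h + 1/2)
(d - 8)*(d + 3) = d^2 - 5*d - 24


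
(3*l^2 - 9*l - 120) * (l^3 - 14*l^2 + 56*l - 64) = 3*l^5 - 51*l^4 + 174*l^3 + 984*l^2 - 6144*l + 7680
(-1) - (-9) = 8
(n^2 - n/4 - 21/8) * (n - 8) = n^3 - 33*n^2/4 - 5*n/8 + 21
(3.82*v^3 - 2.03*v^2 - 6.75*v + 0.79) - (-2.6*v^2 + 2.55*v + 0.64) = 3.82*v^3 + 0.57*v^2 - 9.3*v + 0.15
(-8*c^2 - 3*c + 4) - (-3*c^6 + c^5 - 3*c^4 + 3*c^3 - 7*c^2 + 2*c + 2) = 3*c^6 - c^5 + 3*c^4 - 3*c^3 - c^2 - 5*c + 2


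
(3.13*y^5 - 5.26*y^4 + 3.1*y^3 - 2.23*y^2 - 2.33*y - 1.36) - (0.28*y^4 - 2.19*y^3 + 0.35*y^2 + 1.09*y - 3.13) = 3.13*y^5 - 5.54*y^4 + 5.29*y^3 - 2.58*y^2 - 3.42*y + 1.77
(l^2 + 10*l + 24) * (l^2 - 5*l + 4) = l^4 + 5*l^3 - 22*l^2 - 80*l + 96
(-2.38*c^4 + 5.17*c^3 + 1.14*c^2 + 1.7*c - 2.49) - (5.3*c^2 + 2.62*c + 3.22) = -2.38*c^4 + 5.17*c^3 - 4.16*c^2 - 0.92*c - 5.71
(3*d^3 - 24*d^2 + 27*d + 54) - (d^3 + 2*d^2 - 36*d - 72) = 2*d^3 - 26*d^2 + 63*d + 126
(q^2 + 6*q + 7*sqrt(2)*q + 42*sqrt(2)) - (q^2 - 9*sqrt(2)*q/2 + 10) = 6*q + 23*sqrt(2)*q/2 - 10 + 42*sqrt(2)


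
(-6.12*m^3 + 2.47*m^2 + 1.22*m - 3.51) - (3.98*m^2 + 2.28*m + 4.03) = -6.12*m^3 - 1.51*m^2 - 1.06*m - 7.54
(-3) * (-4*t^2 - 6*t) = 12*t^2 + 18*t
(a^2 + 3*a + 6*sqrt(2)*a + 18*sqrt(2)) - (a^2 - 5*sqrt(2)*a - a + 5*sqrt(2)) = 4*a + 11*sqrt(2)*a + 13*sqrt(2)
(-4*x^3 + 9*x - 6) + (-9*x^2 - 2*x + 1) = -4*x^3 - 9*x^2 + 7*x - 5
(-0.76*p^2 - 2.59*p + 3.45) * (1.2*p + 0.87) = -0.912*p^3 - 3.7692*p^2 + 1.8867*p + 3.0015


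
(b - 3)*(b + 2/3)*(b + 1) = b^3 - 4*b^2/3 - 13*b/3 - 2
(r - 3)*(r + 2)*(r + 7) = r^3 + 6*r^2 - 13*r - 42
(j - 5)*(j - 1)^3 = j^4 - 8*j^3 + 18*j^2 - 16*j + 5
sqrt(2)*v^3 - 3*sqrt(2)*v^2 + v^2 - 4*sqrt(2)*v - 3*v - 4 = (v - 4)*(v + 1)*(sqrt(2)*v + 1)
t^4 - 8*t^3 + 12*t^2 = t^2*(t - 6)*(t - 2)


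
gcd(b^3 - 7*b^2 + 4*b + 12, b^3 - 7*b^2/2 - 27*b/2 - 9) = b^2 - 5*b - 6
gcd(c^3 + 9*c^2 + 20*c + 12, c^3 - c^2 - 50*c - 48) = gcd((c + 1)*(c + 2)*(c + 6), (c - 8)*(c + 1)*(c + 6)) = c^2 + 7*c + 6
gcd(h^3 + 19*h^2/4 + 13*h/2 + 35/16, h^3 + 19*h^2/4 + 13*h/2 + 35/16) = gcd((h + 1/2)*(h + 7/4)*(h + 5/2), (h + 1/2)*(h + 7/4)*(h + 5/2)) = h^3 + 19*h^2/4 + 13*h/2 + 35/16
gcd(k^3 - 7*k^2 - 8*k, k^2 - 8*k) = k^2 - 8*k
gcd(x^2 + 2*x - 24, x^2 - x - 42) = x + 6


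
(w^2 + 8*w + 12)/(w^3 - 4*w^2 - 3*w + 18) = (w + 6)/(w^2 - 6*w + 9)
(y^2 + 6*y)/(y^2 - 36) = y/(y - 6)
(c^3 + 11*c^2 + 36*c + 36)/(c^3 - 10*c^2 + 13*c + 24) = (c^3 + 11*c^2 + 36*c + 36)/(c^3 - 10*c^2 + 13*c + 24)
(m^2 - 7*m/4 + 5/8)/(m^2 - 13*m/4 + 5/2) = (m - 1/2)/(m - 2)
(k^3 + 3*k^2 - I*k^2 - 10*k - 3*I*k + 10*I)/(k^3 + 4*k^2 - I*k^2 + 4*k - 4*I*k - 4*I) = (k^2 + 3*k - 10)/(k^2 + 4*k + 4)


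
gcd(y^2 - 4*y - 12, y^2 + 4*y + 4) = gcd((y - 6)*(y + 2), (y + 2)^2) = y + 2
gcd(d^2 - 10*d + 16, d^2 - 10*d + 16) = d^2 - 10*d + 16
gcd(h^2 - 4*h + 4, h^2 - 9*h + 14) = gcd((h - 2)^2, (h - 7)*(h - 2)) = h - 2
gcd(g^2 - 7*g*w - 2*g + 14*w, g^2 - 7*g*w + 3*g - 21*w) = -g + 7*w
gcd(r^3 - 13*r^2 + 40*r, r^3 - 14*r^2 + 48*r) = r^2 - 8*r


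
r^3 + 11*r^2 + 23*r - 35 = (r - 1)*(r + 5)*(r + 7)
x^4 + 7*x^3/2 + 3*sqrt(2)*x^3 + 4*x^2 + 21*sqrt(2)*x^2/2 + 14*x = x*(x + 7/2)*(x + sqrt(2))*(x + 2*sqrt(2))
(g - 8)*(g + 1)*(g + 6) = g^3 - g^2 - 50*g - 48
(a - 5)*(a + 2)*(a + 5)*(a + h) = a^4 + a^3*h + 2*a^3 + 2*a^2*h - 25*a^2 - 25*a*h - 50*a - 50*h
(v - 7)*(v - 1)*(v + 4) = v^3 - 4*v^2 - 25*v + 28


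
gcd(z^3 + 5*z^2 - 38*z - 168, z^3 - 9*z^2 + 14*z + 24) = z - 6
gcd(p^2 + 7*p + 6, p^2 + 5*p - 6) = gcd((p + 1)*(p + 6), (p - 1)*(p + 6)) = p + 6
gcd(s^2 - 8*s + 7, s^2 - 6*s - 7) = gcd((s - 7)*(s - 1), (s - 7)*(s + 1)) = s - 7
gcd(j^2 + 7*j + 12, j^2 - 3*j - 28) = j + 4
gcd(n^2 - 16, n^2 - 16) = n^2 - 16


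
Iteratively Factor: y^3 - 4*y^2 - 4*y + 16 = (y + 2)*(y^2 - 6*y + 8) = (y - 4)*(y + 2)*(y - 2)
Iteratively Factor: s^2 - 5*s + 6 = (s - 2)*(s - 3)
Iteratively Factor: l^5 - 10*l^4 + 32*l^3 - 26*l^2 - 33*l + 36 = (l - 4)*(l^4 - 6*l^3 + 8*l^2 + 6*l - 9) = (l - 4)*(l + 1)*(l^3 - 7*l^2 + 15*l - 9) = (l - 4)*(l - 1)*(l + 1)*(l^2 - 6*l + 9) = (l - 4)*(l - 3)*(l - 1)*(l + 1)*(l - 3)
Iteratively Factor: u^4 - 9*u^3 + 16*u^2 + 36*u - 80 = (u - 5)*(u^3 - 4*u^2 - 4*u + 16) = (u - 5)*(u + 2)*(u^2 - 6*u + 8) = (u - 5)*(u - 2)*(u + 2)*(u - 4)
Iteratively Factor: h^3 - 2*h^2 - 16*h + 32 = (h - 2)*(h^2 - 16) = (h - 2)*(h + 4)*(h - 4)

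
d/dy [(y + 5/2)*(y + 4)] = 2*y + 13/2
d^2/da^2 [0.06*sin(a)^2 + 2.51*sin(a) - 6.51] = -2.51*sin(a) + 0.12*cos(2*a)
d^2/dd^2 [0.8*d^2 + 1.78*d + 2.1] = 1.60000000000000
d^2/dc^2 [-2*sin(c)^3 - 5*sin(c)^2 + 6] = 18*sin(c)^3 + 20*sin(c)^2 - 12*sin(c) - 10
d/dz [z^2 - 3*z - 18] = 2*z - 3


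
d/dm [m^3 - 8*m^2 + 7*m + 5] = 3*m^2 - 16*m + 7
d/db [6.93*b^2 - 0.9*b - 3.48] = 13.86*b - 0.9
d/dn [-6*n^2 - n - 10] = -12*n - 1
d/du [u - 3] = 1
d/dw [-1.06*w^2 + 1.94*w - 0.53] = 1.94 - 2.12*w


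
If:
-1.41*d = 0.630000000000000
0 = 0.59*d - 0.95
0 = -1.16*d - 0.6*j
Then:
No Solution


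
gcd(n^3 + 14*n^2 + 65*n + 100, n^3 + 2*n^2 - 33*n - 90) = n + 5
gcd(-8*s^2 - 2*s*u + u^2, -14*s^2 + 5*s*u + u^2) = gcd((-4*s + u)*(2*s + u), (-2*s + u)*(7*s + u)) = 1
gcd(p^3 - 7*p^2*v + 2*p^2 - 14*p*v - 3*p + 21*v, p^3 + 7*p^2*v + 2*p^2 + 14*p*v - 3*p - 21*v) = p^2 + 2*p - 3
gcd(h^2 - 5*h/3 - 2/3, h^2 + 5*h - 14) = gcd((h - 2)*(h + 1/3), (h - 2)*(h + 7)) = h - 2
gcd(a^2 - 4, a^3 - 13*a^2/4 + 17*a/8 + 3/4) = a - 2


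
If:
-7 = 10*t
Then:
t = -7/10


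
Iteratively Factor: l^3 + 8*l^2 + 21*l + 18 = (l + 3)*(l^2 + 5*l + 6) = (l + 2)*(l + 3)*(l + 3)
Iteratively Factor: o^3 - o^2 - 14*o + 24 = (o - 3)*(o^2 + 2*o - 8) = (o - 3)*(o - 2)*(o + 4)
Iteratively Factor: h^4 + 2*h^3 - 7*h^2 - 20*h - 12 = (h + 2)*(h^3 - 7*h - 6) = (h - 3)*(h + 2)*(h^2 + 3*h + 2) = (h - 3)*(h + 2)^2*(h + 1)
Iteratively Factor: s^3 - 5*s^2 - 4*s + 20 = (s - 2)*(s^2 - 3*s - 10) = (s - 5)*(s - 2)*(s + 2)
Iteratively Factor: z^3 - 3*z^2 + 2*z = (z - 1)*(z^2 - 2*z) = z*(z - 1)*(z - 2)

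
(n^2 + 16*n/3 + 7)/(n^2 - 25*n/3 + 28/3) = (3*n^2 + 16*n + 21)/(3*n^2 - 25*n + 28)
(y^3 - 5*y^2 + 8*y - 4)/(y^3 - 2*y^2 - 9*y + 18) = (y^2 - 3*y + 2)/(y^2 - 9)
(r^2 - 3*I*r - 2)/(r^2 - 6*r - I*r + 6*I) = (r - 2*I)/(r - 6)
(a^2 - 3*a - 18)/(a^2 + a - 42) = (a + 3)/(a + 7)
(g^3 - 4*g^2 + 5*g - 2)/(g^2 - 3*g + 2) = g - 1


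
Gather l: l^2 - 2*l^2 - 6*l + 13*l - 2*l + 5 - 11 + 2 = -l^2 + 5*l - 4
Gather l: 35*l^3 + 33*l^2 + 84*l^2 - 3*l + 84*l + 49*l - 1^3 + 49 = 35*l^3 + 117*l^2 + 130*l + 48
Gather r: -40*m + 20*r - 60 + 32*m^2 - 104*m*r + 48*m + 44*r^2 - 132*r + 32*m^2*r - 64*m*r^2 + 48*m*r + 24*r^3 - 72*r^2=32*m^2 + 8*m + 24*r^3 + r^2*(-64*m - 28) + r*(32*m^2 - 56*m - 112) - 60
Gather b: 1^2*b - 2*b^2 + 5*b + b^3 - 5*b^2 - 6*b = b^3 - 7*b^2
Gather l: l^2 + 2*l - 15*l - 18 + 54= l^2 - 13*l + 36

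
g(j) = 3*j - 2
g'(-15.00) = 3.00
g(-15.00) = -47.00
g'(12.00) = 3.00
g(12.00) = 34.00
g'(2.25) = 3.00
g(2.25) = 4.75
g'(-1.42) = 3.00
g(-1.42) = -6.26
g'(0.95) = 3.00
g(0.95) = 0.85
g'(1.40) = 3.00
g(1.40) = 2.20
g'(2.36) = 3.00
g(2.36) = 5.08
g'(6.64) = 3.00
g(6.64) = 17.92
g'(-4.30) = 3.00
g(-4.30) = -14.90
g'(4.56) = 3.00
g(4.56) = 11.68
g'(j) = 3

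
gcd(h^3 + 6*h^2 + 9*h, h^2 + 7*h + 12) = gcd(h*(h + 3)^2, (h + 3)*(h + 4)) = h + 3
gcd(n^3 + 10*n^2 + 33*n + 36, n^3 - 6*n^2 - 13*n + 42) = n + 3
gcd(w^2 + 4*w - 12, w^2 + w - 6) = w - 2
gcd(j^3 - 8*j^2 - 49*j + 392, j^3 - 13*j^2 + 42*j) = j - 7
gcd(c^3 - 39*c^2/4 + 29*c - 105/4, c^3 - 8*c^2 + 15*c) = c^2 - 8*c + 15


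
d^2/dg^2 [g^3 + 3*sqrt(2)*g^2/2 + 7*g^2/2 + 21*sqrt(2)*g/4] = 6*g + 3*sqrt(2) + 7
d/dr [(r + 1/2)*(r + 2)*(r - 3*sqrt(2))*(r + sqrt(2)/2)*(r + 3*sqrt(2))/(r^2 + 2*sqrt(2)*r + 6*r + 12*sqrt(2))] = (12*r^6 + 36*sqrt(2)*r^5 + 116*r^5 + 136*r^4 + 341*sqrt(2)*r^4 - 584*r^3 + 268*sqrt(2)*r^3 - 2922*sqrt(2)*r^2 - 784*r^2 - 4248*sqrt(2)*r - 1632*r - 2016 - 648*sqrt(2))/(4*(r^4 + 4*sqrt(2)*r^3 + 12*r^3 + 44*r^2 + 48*sqrt(2)*r^2 + 96*r + 144*sqrt(2)*r + 288))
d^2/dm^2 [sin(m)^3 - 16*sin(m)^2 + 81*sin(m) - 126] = -9*sin(m)^3 + 64*sin(m)^2 - 75*sin(m) - 32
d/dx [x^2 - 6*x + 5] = 2*x - 6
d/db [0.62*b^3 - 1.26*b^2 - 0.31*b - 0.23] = 1.86*b^2 - 2.52*b - 0.31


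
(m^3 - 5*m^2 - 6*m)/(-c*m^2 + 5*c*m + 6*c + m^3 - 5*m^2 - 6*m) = -m/(c - m)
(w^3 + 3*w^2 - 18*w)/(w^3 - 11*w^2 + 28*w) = (w^2 + 3*w - 18)/(w^2 - 11*w + 28)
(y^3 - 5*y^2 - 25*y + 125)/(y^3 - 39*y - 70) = (y^2 - 10*y + 25)/(y^2 - 5*y - 14)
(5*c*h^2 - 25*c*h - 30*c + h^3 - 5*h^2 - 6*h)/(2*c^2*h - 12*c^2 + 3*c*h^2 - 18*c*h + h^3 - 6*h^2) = (5*c*h + 5*c + h^2 + h)/(2*c^2 + 3*c*h + h^2)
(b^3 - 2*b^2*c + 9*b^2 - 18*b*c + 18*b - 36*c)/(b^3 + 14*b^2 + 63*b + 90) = (b - 2*c)/(b + 5)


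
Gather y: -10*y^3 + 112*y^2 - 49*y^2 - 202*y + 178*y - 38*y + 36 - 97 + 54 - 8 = -10*y^3 + 63*y^2 - 62*y - 15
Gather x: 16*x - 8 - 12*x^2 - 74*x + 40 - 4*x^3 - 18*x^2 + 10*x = -4*x^3 - 30*x^2 - 48*x + 32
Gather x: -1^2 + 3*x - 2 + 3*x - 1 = 6*x - 4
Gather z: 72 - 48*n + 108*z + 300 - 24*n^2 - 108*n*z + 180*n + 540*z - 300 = -24*n^2 + 132*n + z*(648 - 108*n) + 72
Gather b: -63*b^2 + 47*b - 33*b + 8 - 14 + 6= -63*b^2 + 14*b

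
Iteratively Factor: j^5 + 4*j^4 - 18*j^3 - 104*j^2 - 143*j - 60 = (j - 5)*(j^4 + 9*j^3 + 27*j^2 + 31*j + 12) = (j - 5)*(j + 1)*(j^3 + 8*j^2 + 19*j + 12) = (j - 5)*(j + 1)^2*(j^2 + 7*j + 12) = (j - 5)*(j + 1)^2*(j + 4)*(j + 3)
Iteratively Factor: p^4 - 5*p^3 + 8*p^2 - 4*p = (p - 2)*(p^3 - 3*p^2 + 2*p) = p*(p - 2)*(p^2 - 3*p + 2) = p*(p - 2)*(p - 1)*(p - 2)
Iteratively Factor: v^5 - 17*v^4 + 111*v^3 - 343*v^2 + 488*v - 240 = (v - 1)*(v^4 - 16*v^3 + 95*v^2 - 248*v + 240) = (v - 3)*(v - 1)*(v^3 - 13*v^2 + 56*v - 80) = (v - 5)*(v - 3)*(v - 1)*(v^2 - 8*v + 16) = (v - 5)*(v - 4)*(v - 3)*(v - 1)*(v - 4)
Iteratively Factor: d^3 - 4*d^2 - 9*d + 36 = (d + 3)*(d^2 - 7*d + 12) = (d - 4)*(d + 3)*(d - 3)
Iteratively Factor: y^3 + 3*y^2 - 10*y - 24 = (y + 4)*(y^2 - y - 6) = (y - 3)*(y + 4)*(y + 2)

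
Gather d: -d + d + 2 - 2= 0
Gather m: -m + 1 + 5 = 6 - m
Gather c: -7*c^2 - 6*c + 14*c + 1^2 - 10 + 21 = -7*c^2 + 8*c + 12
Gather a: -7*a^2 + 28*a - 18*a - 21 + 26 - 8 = -7*a^2 + 10*a - 3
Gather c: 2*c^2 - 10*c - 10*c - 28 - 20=2*c^2 - 20*c - 48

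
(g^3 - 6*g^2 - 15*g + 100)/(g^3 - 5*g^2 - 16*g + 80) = (g - 5)/(g - 4)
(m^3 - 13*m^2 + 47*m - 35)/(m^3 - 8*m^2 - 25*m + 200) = (m^2 - 8*m + 7)/(m^2 - 3*m - 40)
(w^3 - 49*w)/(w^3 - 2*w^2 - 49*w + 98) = w/(w - 2)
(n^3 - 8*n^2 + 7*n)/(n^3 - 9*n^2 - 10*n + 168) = n*(n - 1)/(n^2 - 2*n - 24)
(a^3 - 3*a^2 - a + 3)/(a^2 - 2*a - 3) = a - 1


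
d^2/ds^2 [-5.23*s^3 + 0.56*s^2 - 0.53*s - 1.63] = 1.12 - 31.38*s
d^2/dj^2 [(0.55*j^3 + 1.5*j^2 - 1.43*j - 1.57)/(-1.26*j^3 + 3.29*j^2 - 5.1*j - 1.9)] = (-1.77635683940025e-15*j^7 - 9.32274*j^6 + 34.827408*j^5 + 67.977252*j^4 - 127.103982*j^3 + 33.178902*j^2 - 138.88908*j + 62.75614)/(2.000376*j^9 - 15.669612*j^8 + 65.205378*j^7 - 153.411209*j^6 + 216.66897*j^5 - 121.76493*j^4 - 44.9838*j^3 + 112.6263*j^2 + 55.233*j + 6.859)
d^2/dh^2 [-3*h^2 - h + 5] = -6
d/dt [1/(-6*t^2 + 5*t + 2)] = (12*t - 5)/(-6*t^2 + 5*t + 2)^2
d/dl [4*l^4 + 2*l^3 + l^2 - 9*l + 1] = 16*l^3 + 6*l^2 + 2*l - 9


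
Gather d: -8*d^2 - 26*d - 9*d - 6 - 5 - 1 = -8*d^2 - 35*d - 12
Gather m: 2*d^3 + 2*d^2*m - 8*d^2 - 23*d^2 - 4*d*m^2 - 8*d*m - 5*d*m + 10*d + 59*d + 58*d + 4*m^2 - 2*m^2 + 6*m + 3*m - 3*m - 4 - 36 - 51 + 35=2*d^3 - 31*d^2 + 127*d + m^2*(2 - 4*d) + m*(2*d^2 - 13*d + 6) - 56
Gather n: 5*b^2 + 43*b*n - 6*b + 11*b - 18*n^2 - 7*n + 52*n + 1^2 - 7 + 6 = 5*b^2 + 5*b - 18*n^2 + n*(43*b + 45)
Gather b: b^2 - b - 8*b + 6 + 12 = b^2 - 9*b + 18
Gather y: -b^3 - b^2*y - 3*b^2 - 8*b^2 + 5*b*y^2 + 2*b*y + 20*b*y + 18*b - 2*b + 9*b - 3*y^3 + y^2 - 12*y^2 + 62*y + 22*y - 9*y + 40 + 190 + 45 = -b^3 - 11*b^2 + 25*b - 3*y^3 + y^2*(5*b - 11) + y*(-b^2 + 22*b + 75) + 275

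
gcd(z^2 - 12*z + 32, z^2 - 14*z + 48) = z - 8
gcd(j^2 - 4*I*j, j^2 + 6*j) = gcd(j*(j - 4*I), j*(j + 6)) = j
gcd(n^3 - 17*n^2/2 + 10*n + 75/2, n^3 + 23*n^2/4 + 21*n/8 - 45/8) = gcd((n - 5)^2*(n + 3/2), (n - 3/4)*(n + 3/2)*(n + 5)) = n + 3/2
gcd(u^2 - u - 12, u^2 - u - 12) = u^2 - u - 12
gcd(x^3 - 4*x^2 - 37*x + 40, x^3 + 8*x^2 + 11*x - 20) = x^2 + 4*x - 5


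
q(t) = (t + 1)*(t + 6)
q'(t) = 2*t + 7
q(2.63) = 31.33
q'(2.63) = 12.26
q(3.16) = 38.11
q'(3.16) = 13.32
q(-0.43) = 3.17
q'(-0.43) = 6.14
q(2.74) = 32.69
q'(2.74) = 12.48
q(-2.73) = -5.66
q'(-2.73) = 1.54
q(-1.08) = -0.39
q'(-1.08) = 4.84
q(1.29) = 16.69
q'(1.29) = 9.58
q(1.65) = 20.27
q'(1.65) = 10.30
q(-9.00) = 24.00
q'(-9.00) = -11.00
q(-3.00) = -6.00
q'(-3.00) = 1.00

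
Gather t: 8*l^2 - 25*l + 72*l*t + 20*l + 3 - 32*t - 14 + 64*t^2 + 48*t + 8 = 8*l^2 - 5*l + 64*t^2 + t*(72*l + 16) - 3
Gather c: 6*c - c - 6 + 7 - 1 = 5*c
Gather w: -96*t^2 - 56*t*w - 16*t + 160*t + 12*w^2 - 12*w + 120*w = -96*t^2 + 144*t + 12*w^2 + w*(108 - 56*t)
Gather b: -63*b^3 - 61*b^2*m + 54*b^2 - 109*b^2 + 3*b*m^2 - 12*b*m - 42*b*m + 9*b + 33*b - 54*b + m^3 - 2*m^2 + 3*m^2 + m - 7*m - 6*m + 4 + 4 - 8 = -63*b^3 + b^2*(-61*m - 55) + b*(3*m^2 - 54*m - 12) + m^3 + m^2 - 12*m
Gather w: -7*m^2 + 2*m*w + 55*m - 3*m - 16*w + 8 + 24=-7*m^2 + 52*m + w*(2*m - 16) + 32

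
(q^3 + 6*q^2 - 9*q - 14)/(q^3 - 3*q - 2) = (q + 7)/(q + 1)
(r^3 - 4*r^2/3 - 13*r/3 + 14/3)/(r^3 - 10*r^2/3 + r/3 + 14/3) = (r^2 + r - 2)/(r^2 - r - 2)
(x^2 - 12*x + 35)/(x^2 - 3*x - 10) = (x - 7)/(x + 2)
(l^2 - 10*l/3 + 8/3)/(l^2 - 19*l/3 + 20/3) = (l - 2)/(l - 5)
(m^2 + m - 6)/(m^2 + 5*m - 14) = (m + 3)/(m + 7)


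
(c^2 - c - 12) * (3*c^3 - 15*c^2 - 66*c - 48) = 3*c^5 - 18*c^4 - 87*c^3 + 198*c^2 + 840*c + 576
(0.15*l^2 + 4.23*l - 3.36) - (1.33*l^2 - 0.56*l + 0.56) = -1.18*l^2 + 4.79*l - 3.92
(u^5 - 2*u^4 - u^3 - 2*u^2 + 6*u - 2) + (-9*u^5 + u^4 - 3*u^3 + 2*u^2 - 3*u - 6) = -8*u^5 - u^4 - 4*u^3 + 3*u - 8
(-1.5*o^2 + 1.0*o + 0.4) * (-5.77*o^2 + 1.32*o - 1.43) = 8.655*o^4 - 7.75*o^3 + 1.157*o^2 - 0.902*o - 0.572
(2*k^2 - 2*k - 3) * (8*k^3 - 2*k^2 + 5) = 16*k^5 - 20*k^4 - 20*k^3 + 16*k^2 - 10*k - 15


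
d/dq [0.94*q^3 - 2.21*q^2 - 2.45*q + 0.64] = 2.82*q^2 - 4.42*q - 2.45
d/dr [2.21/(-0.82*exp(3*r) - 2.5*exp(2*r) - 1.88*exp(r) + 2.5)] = (5.4366*exp(2*r) + 11.05*exp(r) + 4.1548)*exp(r)/(0.82*exp(3*r) + 2.5*exp(2*r) + 1.88*exp(r) - 2.5)^2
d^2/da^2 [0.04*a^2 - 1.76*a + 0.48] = 0.0800000000000000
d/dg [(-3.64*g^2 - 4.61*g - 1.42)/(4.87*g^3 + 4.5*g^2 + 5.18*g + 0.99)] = (17.7268*g^4 + 44.9014*g^3 + 22.636*g^2 + 5.5728*g + 2.7917)/(23.7169*g^6 + 43.83*g^5 + 70.7032*g^4 + 56.2626*g^3 + 35.7424*g^2 + 10.2564*g + 0.9801)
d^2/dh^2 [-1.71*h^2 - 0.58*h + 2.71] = -3.42000000000000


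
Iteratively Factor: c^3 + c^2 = (c)*(c^2 + c) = c^2*(c + 1)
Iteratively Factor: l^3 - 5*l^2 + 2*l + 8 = (l - 2)*(l^2 - 3*l - 4) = (l - 2)*(l + 1)*(l - 4)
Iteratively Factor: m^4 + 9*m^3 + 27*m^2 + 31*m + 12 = (m + 4)*(m^3 + 5*m^2 + 7*m + 3) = (m + 3)*(m + 4)*(m^2 + 2*m + 1) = (m + 1)*(m + 3)*(m + 4)*(m + 1)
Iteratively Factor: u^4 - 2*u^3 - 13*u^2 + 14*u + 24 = (u - 4)*(u^3 + 2*u^2 - 5*u - 6) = (u - 4)*(u - 2)*(u^2 + 4*u + 3) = (u - 4)*(u - 2)*(u + 1)*(u + 3)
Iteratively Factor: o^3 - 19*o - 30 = (o + 2)*(o^2 - 2*o - 15) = (o - 5)*(o + 2)*(o + 3)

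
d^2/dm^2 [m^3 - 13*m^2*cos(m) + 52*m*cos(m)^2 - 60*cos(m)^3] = 13*m^2*cos(m) + 52*m*sin(m) - 104*m*cos(2*m) + 6*m - 104*sin(2*m) + 19*cos(m) + 135*cos(3*m)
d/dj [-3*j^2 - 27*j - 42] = -6*j - 27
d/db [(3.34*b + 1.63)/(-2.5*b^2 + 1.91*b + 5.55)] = (8.35*b^2 + 8.15*b + 15.4237)/(6.25*b^4 - 9.55*b^3 - 24.1019*b^2 + 21.201*b + 30.8025)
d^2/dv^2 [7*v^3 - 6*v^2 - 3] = 42*v - 12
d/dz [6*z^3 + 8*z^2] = 2*z*(9*z + 8)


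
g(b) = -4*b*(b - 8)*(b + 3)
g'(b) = -4*b*(b - 8) - 4*b*(b + 3) - 4*(b - 8)*(b + 3)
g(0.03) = 2.90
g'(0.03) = 97.19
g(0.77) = 83.95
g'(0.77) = 119.69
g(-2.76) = -28.51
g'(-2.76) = -105.81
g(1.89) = 225.88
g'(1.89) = 128.73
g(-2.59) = -44.98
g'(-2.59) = -88.10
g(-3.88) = 162.25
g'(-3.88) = -239.85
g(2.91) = 350.15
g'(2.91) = 110.78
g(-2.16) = -73.74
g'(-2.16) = -46.39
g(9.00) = -432.00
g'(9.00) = -516.00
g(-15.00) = 16560.00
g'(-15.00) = -3204.00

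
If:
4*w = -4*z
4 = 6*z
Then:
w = -2/3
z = 2/3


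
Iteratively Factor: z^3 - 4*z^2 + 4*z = (z - 2)*(z^2 - 2*z) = (z - 2)^2*(z)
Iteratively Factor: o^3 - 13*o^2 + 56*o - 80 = (o - 4)*(o^2 - 9*o + 20) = (o - 5)*(o - 4)*(o - 4)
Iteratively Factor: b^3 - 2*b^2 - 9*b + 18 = (b - 3)*(b^2 + b - 6) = (b - 3)*(b - 2)*(b + 3)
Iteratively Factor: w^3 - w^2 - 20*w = (w)*(w^2 - w - 20) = w*(w + 4)*(w - 5)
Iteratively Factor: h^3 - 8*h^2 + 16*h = (h - 4)*(h^2 - 4*h) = h*(h - 4)*(h - 4)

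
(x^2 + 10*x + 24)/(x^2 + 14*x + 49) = (x^2 + 10*x + 24)/(x^2 + 14*x + 49)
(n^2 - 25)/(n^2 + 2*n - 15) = (n - 5)/(n - 3)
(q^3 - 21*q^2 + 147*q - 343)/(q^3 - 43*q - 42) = (q^2 - 14*q + 49)/(q^2 + 7*q + 6)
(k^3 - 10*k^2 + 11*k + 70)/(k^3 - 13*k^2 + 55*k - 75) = (k^2 - 5*k - 14)/(k^2 - 8*k + 15)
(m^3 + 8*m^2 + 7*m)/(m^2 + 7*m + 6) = m*(m + 7)/(m + 6)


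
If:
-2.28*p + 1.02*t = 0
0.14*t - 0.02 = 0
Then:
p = 0.06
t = 0.14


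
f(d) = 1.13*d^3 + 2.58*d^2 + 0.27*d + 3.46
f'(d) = 3.39*d^2 + 5.16*d + 0.27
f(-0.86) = 4.42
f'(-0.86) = -1.66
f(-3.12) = -6.59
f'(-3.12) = 17.17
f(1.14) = 8.79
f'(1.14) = 10.56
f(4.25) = 137.95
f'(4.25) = 83.43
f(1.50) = 13.48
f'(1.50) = 15.64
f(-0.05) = 3.45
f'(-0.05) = 0.02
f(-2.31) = 2.67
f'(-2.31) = 6.44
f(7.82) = 703.72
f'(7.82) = 247.93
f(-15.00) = -3233.84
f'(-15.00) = 685.62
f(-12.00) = -1580.90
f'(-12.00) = 426.51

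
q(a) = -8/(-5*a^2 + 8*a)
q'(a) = -8*(10*a - 8)/(-5*a^2 + 8*a)^2 = 16*(4 - 5*a)/(a^2*(5*a - 8)^2)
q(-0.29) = 2.92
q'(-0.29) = 11.61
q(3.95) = 0.17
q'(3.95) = -0.12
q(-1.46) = 0.36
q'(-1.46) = 0.36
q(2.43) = 0.79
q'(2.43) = -1.28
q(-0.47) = 1.64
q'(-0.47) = 4.29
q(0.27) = -4.46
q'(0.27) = 13.15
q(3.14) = 0.33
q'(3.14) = -0.32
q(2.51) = 0.70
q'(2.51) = -1.05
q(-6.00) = 0.04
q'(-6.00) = 0.01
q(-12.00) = 0.01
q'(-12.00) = 0.00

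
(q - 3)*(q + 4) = q^2 + q - 12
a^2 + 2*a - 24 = (a - 4)*(a + 6)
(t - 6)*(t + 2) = t^2 - 4*t - 12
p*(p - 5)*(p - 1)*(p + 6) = p^4 - 31*p^2 + 30*p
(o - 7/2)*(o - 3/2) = o^2 - 5*o + 21/4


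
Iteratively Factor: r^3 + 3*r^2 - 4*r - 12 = (r + 3)*(r^2 - 4) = (r + 2)*(r + 3)*(r - 2)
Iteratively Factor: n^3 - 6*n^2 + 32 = (n - 4)*(n^2 - 2*n - 8) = (n - 4)*(n + 2)*(n - 4)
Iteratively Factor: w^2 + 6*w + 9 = (w + 3)*(w + 3)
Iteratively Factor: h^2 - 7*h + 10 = (h - 2)*(h - 5)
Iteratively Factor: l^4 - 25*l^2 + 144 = (l + 4)*(l^3 - 4*l^2 - 9*l + 36) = (l - 4)*(l + 4)*(l^2 - 9) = (l - 4)*(l + 3)*(l + 4)*(l - 3)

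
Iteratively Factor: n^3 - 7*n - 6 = (n + 1)*(n^2 - n - 6) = (n - 3)*(n + 1)*(n + 2)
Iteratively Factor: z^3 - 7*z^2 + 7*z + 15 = (z - 5)*(z^2 - 2*z - 3) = (z - 5)*(z - 3)*(z + 1)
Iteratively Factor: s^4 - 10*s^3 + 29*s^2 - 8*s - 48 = (s - 4)*(s^3 - 6*s^2 + 5*s + 12) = (s - 4)*(s + 1)*(s^2 - 7*s + 12) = (s - 4)^2*(s + 1)*(s - 3)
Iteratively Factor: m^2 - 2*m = (m - 2)*(m)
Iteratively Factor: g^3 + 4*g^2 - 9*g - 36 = (g - 3)*(g^2 + 7*g + 12) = (g - 3)*(g + 3)*(g + 4)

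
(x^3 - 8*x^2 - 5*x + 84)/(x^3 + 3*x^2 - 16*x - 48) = (x - 7)/(x + 4)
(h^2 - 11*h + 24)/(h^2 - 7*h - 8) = (h - 3)/(h + 1)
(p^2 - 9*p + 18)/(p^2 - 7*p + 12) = (p - 6)/(p - 4)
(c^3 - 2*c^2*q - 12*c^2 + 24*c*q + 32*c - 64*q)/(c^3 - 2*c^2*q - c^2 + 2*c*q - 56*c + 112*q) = (c - 4)/(c + 7)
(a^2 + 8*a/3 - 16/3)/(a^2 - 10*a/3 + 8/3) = (a + 4)/(a - 2)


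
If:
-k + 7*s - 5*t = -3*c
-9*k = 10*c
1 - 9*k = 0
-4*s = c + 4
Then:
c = -1/10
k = 1/9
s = -39/40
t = -521/360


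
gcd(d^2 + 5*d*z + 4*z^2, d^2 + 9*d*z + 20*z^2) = d + 4*z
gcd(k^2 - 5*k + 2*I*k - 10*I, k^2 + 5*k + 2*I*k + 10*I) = k + 2*I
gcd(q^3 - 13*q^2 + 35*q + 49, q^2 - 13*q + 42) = q - 7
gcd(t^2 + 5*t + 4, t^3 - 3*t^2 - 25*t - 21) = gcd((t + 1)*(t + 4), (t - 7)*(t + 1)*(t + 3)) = t + 1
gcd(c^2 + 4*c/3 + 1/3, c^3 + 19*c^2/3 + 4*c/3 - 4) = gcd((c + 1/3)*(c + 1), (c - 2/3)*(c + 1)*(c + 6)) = c + 1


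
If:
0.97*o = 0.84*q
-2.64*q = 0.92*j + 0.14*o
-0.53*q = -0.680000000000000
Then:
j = -3.85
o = 1.11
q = 1.28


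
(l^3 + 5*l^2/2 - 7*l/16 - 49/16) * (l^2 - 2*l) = l^5 + l^4/2 - 87*l^3/16 - 35*l^2/16 + 49*l/8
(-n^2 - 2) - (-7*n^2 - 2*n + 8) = 6*n^2 + 2*n - 10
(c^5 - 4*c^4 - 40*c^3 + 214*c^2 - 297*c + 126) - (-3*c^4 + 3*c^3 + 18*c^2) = c^5 - c^4 - 43*c^3 + 196*c^2 - 297*c + 126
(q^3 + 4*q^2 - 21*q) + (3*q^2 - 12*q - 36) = q^3 + 7*q^2 - 33*q - 36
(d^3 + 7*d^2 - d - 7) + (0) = d^3 + 7*d^2 - d - 7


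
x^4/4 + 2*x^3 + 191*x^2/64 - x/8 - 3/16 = (x/4 + 1/2)*(x - 1/4)*(x + 1/4)*(x + 6)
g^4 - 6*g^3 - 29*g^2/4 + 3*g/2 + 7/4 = (g - 7)*(g - 1/2)*(g + 1/2)*(g + 1)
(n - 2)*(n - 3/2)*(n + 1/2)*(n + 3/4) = n^4 - 9*n^3/4 - n^2 + 39*n/16 + 9/8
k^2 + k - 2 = (k - 1)*(k + 2)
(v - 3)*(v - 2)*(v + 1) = v^3 - 4*v^2 + v + 6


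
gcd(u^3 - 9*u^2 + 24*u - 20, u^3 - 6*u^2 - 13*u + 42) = u - 2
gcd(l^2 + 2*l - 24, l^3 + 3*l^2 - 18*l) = l + 6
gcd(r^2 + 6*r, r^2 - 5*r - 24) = 1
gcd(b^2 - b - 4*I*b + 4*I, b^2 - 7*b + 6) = b - 1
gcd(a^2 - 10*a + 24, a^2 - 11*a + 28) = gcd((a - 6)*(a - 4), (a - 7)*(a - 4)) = a - 4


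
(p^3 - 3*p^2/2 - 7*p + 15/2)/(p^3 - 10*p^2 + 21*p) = (2*p^2 + 3*p - 5)/(2*p*(p - 7))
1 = 1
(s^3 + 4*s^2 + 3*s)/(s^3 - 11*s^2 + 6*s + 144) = s*(s + 1)/(s^2 - 14*s + 48)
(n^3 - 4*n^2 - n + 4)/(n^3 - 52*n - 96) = (-n^3 + 4*n^2 + n - 4)/(-n^3 + 52*n + 96)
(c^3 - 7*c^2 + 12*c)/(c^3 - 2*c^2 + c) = (c^2 - 7*c + 12)/(c^2 - 2*c + 1)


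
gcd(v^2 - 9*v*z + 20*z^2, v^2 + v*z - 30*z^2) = -v + 5*z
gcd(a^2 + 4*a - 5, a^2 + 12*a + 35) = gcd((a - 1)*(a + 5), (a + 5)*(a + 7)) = a + 5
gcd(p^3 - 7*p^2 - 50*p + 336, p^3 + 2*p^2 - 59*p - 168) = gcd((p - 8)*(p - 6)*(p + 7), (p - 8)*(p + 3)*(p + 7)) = p^2 - p - 56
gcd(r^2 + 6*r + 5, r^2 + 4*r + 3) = r + 1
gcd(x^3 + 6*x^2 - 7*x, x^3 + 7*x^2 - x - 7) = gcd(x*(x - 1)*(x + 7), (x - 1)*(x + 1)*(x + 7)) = x^2 + 6*x - 7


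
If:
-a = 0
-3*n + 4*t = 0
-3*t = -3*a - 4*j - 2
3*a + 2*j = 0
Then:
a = 0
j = 0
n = 8/9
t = 2/3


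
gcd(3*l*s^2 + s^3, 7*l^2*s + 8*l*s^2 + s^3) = s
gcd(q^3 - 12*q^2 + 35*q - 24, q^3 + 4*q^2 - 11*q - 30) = q - 3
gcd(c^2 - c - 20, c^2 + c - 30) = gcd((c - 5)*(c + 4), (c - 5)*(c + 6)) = c - 5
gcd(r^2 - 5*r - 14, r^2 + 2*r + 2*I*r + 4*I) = r + 2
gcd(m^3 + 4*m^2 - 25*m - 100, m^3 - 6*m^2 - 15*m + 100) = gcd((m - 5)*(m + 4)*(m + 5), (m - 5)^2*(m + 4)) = m^2 - m - 20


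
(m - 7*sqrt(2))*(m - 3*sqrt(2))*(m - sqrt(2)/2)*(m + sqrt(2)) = m^4 - 19*sqrt(2)*m^3/2 + 31*m^2 + 31*sqrt(2)*m - 42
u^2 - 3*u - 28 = (u - 7)*(u + 4)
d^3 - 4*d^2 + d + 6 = (d - 3)*(d - 2)*(d + 1)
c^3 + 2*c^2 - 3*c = c*(c - 1)*(c + 3)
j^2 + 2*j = j*(j + 2)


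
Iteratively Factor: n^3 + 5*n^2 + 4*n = (n + 1)*(n^2 + 4*n) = (n + 1)*(n + 4)*(n)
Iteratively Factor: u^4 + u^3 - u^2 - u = (u + 1)*(u^3 - u) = (u - 1)*(u + 1)*(u^2 + u) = (u - 1)*(u + 1)^2*(u)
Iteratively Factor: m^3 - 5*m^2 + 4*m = (m)*(m^2 - 5*m + 4) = m*(m - 4)*(m - 1)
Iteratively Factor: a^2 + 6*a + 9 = (a + 3)*(a + 3)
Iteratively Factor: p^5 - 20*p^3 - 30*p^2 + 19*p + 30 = (p + 3)*(p^4 - 3*p^3 - 11*p^2 + 3*p + 10) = (p + 2)*(p + 3)*(p^3 - 5*p^2 - p + 5) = (p - 1)*(p + 2)*(p + 3)*(p^2 - 4*p - 5) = (p - 5)*(p - 1)*(p + 2)*(p + 3)*(p + 1)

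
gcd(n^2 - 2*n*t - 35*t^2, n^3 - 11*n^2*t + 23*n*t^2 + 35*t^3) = -n + 7*t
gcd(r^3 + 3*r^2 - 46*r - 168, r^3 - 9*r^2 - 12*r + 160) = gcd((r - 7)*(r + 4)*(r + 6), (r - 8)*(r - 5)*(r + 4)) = r + 4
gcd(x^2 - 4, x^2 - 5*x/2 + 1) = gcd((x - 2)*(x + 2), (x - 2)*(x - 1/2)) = x - 2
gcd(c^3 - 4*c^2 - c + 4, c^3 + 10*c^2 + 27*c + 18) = c + 1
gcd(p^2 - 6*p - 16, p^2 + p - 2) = p + 2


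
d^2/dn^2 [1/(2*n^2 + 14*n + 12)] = (-n^2 - 7*n + (2*n + 7)^2 - 6)/(n^2 + 7*n + 6)^3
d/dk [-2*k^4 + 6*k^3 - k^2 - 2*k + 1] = -8*k^3 + 18*k^2 - 2*k - 2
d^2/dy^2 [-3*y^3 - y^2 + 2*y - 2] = -18*y - 2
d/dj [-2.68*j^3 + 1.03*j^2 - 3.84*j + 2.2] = -8.04*j^2 + 2.06*j - 3.84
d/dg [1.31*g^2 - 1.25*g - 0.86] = 2.62*g - 1.25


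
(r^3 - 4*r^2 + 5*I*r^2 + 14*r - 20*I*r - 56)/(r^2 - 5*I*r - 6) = (r^2 + r*(-4 + 7*I) - 28*I)/(r - 3*I)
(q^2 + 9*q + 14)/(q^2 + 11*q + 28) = (q + 2)/(q + 4)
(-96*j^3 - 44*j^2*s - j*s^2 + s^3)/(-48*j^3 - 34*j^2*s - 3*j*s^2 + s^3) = (4*j + s)/(2*j + s)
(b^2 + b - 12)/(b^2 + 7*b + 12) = (b - 3)/(b + 3)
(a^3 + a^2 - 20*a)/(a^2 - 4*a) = a + 5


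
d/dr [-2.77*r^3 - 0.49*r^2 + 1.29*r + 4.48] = -8.31*r^2 - 0.98*r + 1.29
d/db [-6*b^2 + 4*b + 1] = 4 - 12*b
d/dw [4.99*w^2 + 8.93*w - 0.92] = 9.98*w + 8.93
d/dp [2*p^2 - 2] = 4*p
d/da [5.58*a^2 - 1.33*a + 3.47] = 11.16*a - 1.33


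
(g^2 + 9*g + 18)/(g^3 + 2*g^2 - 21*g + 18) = (g + 3)/(g^2 - 4*g + 3)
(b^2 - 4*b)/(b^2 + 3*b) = (b - 4)/(b + 3)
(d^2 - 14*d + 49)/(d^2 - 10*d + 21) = (d - 7)/(d - 3)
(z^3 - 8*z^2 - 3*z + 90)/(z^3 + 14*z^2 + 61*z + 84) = (z^2 - 11*z + 30)/(z^2 + 11*z + 28)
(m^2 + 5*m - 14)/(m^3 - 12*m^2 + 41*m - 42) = (m + 7)/(m^2 - 10*m + 21)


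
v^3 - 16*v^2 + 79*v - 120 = (v - 8)*(v - 5)*(v - 3)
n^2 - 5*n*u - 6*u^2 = (n - 6*u)*(n + u)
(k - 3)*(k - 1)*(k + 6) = k^3 + 2*k^2 - 21*k + 18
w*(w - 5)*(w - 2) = w^3 - 7*w^2 + 10*w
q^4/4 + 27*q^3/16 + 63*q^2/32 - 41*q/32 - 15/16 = (q/4 + 1/2)*(q - 3/4)*(q + 1/2)*(q + 5)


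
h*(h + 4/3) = h^2 + 4*h/3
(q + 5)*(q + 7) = q^2 + 12*q + 35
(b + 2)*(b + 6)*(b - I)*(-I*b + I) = -I*b^4 - b^3 - 7*I*b^3 - 7*b^2 - 4*I*b^2 - 4*b + 12*I*b + 12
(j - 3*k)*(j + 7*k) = j^2 + 4*j*k - 21*k^2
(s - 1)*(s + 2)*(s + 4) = s^3 + 5*s^2 + 2*s - 8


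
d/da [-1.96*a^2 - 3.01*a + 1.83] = -3.92*a - 3.01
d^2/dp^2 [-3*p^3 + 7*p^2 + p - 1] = 14 - 18*p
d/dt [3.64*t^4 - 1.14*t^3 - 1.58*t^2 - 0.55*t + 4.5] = 14.56*t^3 - 3.42*t^2 - 3.16*t - 0.55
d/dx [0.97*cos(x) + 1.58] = -0.97*sin(x)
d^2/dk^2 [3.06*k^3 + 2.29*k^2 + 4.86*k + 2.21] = 18.36*k + 4.58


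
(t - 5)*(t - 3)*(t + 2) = t^3 - 6*t^2 - t + 30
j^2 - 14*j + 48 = (j - 8)*(j - 6)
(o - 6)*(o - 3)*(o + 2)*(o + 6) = o^4 - o^3 - 42*o^2 + 36*o + 216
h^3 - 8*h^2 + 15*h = h*(h - 5)*(h - 3)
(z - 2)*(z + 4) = z^2 + 2*z - 8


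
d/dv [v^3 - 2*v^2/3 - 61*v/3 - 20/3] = 3*v^2 - 4*v/3 - 61/3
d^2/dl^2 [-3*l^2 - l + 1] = -6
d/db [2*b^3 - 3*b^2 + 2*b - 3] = 6*b^2 - 6*b + 2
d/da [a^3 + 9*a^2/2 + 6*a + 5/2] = 3*a^2 + 9*a + 6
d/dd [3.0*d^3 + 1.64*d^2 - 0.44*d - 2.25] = 9.0*d^2 + 3.28*d - 0.44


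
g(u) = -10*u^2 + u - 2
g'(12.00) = -239.00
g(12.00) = -1430.00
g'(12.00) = -239.00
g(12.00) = -1430.00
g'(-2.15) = 44.00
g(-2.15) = -50.38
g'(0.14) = -1.80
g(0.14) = -2.06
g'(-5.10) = 103.00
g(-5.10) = -267.20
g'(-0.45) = 10.00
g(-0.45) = -4.48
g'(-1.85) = 38.00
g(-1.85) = -38.08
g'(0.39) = -6.80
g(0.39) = -3.13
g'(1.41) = -27.20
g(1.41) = -20.47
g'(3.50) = -69.00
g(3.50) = -121.00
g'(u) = 1 - 20*u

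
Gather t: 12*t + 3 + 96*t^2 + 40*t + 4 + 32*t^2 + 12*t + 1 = 128*t^2 + 64*t + 8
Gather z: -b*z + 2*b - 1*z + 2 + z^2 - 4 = 2*b + z^2 + z*(-b - 1) - 2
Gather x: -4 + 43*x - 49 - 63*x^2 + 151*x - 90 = -63*x^2 + 194*x - 143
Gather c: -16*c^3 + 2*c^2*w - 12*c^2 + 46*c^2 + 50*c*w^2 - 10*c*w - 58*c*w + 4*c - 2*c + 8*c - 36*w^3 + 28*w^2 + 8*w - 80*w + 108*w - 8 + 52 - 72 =-16*c^3 + c^2*(2*w + 34) + c*(50*w^2 - 68*w + 10) - 36*w^3 + 28*w^2 + 36*w - 28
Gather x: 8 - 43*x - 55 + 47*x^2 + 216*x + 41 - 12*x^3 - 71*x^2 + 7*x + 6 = -12*x^3 - 24*x^2 + 180*x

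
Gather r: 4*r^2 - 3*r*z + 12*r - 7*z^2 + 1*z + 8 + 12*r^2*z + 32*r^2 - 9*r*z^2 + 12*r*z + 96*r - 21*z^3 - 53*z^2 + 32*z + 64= r^2*(12*z + 36) + r*(-9*z^2 + 9*z + 108) - 21*z^3 - 60*z^2 + 33*z + 72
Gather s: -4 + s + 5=s + 1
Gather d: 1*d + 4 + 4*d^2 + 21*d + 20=4*d^2 + 22*d + 24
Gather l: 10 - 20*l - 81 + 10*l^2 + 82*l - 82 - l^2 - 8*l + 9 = 9*l^2 + 54*l - 144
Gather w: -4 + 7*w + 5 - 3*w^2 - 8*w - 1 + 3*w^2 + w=0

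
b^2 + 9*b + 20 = (b + 4)*(b + 5)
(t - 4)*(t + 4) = t^2 - 16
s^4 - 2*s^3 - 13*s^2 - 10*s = s*(s - 5)*(s + 1)*(s + 2)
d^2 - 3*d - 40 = (d - 8)*(d + 5)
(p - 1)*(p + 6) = p^2 + 5*p - 6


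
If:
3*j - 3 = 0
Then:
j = 1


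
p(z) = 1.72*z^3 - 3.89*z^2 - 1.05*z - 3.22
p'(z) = 5.16*z^2 - 7.78*z - 1.05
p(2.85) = 2.01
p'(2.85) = 18.69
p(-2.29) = -41.87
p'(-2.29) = 43.83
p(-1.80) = -23.96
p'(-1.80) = 29.67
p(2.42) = -4.17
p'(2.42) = 10.34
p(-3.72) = -141.69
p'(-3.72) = 99.30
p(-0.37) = -3.45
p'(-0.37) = 2.54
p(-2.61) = -57.56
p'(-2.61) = 54.41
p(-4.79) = -276.47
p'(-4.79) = 154.61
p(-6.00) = -508.48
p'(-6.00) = 231.39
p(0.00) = -3.22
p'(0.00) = -1.05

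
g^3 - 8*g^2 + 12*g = g*(g - 6)*(g - 2)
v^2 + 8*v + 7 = (v + 1)*(v + 7)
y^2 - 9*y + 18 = (y - 6)*(y - 3)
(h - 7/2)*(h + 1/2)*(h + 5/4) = h^3 - 7*h^2/4 - 11*h/2 - 35/16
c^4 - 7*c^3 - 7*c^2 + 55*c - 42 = (c - 7)*(c - 2)*(c - 1)*(c + 3)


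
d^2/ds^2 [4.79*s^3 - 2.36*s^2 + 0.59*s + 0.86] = 28.74*s - 4.72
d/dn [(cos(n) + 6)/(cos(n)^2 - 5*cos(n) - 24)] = (cos(n)^2 + 12*cos(n) - 6)*sin(n)/(sin(n)^2 + 5*cos(n) + 23)^2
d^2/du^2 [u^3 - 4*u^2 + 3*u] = 6*u - 8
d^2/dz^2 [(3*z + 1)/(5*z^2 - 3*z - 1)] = 2*((4 - 45*z)*(-5*z^2 + 3*z + 1) - (3*z + 1)*(10*z - 3)^2)/(-5*z^2 + 3*z + 1)^3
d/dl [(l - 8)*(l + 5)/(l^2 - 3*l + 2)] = 42*(2*l - 3)/(l^4 - 6*l^3 + 13*l^2 - 12*l + 4)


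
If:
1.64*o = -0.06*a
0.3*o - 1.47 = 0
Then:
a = -133.93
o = 4.90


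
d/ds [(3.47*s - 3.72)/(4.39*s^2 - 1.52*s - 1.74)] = (-15.2333*s^2 + 32.6616*s - 11.6922)/(19.2721*s^4 - 13.3456*s^3 - 12.9668*s^2 + 5.2896*s + 3.0276)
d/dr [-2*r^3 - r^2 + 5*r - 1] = -6*r^2 - 2*r + 5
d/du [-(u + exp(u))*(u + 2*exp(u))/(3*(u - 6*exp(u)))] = (-9*u^2*exp(u) - u^2 - 4*u*exp(2*u) + 12*u*exp(u) + 12*exp(3*u) + 20*exp(2*u))/(3*(u^2 - 12*u*exp(u) + 36*exp(2*u)))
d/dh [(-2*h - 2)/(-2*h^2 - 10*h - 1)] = 2*(2*h^2 + 10*h - 2*(h + 1)*(2*h + 5) + 1)/(2*h^2 + 10*h + 1)^2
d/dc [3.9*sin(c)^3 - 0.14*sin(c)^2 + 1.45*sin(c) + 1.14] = (11.7*sin(c)^2 - 0.28*sin(c) + 1.45)*cos(c)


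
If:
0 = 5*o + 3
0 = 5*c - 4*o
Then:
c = -12/25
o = -3/5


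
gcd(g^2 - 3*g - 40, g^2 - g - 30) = g + 5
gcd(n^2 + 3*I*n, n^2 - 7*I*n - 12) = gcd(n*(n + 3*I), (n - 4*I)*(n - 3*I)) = 1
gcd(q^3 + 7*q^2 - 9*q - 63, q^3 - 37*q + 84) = q^2 + 4*q - 21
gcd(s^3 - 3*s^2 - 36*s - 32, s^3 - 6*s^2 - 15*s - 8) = s^2 - 7*s - 8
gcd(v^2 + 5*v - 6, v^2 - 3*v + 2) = v - 1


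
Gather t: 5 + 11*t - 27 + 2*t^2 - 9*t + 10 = 2*t^2 + 2*t - 12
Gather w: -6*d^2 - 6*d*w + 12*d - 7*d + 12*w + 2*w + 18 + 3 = -6*d^2 + 5*d + w*(14 - 6*d) + 21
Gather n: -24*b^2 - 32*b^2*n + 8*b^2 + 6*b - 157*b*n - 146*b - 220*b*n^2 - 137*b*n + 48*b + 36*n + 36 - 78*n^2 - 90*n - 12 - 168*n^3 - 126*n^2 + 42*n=-16*b^2 - 92*b - 168*n^3 + n^2*(-220*b - 204) + n*(-32*b^2 - 294*b - 12) + 24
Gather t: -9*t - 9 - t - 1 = -10*t - 10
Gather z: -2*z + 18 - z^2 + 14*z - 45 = -z^2 + 12*z - 27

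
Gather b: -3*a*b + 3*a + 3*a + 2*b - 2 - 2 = 6*a + b*(2 - 3*a) - 4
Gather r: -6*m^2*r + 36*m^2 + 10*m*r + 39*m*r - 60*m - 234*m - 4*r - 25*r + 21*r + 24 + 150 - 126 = 36*m^2 - 294*m + r*(-6*m^2 + 49*m - 8) + 48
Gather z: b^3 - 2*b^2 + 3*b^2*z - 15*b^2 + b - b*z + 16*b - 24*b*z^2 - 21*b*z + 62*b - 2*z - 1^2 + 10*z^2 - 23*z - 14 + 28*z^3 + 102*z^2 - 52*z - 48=b^3 - 17*b^2 + 79*b + 28*z^3 + z^2*(112 - 24*b) + z*(3*b^2 - 22*b - 77) - 63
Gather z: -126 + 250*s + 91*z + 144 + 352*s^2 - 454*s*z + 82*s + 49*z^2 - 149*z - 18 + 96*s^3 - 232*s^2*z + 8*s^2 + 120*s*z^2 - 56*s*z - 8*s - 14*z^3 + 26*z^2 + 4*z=96*s^3 + 360*s^2 + 324*s - 14*z^3 + z^2*(120*s + 75) + z*(-232*s^2 - 510*s - 54)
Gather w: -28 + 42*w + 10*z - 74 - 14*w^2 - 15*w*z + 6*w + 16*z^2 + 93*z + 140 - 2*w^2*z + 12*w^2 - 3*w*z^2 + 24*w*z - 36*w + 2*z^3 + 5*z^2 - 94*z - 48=w^2*(-2*z - 2) + w*(-3*z^2 + 9*z + 12) + 2*z^3 + 21*z^2 + 9*z - 10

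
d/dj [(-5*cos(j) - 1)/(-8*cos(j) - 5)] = -17*sin(j)/(8*cos(j) + 5)^2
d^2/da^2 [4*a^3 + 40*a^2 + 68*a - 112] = 24*a + 80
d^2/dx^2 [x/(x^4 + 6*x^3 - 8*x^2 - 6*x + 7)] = 12*(x^5 + 10*x^4 + 33*x^3 + 35*x^2 + 42*x + 7)/(x^10 + 20*x^9 + 123*x^8 + 136*x^7 - 718*x^6 - 528*x^5 + 1406*x^4 + 568*x^3 - 1155*x^2 - 196*x + 343)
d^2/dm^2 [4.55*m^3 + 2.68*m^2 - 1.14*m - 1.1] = 27.3*m + 5.36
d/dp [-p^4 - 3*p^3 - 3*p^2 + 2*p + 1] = -4*p^3 - 9*p^2 - 6*p + 2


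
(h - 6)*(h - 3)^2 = h^3 - 12*h^2 + 45*h - 54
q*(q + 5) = q^2 + 5*q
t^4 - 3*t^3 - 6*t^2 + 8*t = t*(t - 4)*(t - 1)*(t + 2)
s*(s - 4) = s^2 - 4*s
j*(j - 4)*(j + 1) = j^3 - 3*j^2 - 4*j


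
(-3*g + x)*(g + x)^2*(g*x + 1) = -3*g^4*x - 5*g^3*x^2 - 3*g^3 - g^2*x^3 - 5*g^2*x + g*x^4 - g*x^2 + x^3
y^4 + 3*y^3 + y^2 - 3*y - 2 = (y - 1)*(y + 1)^2*(y + 2)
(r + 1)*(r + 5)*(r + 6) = r^3 + 12*r^2 + 41*r + 30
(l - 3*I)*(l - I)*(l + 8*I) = l^3 + 4*I*l^2 + 29*l - 24*I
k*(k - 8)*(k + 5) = k^3 - 3*k^2 - 40*k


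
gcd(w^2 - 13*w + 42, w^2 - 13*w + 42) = w^2 - 13*w + 42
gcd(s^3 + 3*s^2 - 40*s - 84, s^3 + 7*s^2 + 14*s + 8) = s + 2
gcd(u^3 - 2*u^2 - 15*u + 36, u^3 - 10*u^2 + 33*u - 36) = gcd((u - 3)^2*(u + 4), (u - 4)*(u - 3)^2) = u^2 - 6*u + 9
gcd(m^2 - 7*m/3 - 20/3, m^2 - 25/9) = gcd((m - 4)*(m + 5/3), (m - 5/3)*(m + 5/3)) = m + 5/3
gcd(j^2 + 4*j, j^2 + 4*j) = j^2 + 4*j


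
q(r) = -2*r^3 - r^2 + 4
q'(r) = -6*r^2 - 2*r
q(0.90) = 1.73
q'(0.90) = -6.66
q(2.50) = -33.50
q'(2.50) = -42.50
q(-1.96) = 15.22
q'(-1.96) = -19.13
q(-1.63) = 10.00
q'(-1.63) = -12.68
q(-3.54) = 80.19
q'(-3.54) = -68.11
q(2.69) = -42.17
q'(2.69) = -48.80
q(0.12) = 3.98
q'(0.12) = -0.33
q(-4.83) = 206.03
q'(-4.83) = -130.31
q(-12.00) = 3316.00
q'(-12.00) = -840.00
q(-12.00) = 3316.00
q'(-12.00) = -840.00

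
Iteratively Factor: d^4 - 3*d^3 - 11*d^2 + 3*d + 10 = (d - 5)*(d^3 + 2*d^2 - d - 2) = (d - 5)*(d - 1)*(d^2 + 3*d + 2) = (d - 5)*(d - 1)*(d + 1)*(d + 2)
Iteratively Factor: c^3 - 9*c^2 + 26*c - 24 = (c - 2)*(c^2 - 7*c + 12) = (c - 3)*(c - 2)*(c - 4)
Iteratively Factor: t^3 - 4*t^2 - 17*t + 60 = (t - 5)*(t^2 + t - 12) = (t - 5)*(t - 3)*(t + 4)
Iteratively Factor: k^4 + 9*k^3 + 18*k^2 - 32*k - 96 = (k + 3)*(k^3 + 6*k^2 - 32) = (k + 3)*(k + 4)*(k^2 + 2*k - 8) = (k + 3)*(k + 4)^2*(k - 2)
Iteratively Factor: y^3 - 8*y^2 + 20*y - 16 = (y - 4)*(y^2 - 4*y + 4) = (y - 4)*(y - 2)*(y - 2)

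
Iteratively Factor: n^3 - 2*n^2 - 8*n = (n - 4)*(n^2 + 2*n) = n*(n - 4)*(n + 2)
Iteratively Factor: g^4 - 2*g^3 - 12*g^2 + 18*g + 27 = (g + 3)*(g^3 - 5*g^2 + 3*g + 9) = (g + 1)*(g + 3)*(g^2 - 6*g + 9) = (g - 3)*(g + 1)*(g + 3)*(g - 3)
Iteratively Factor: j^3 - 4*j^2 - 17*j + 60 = (j - 3)*(j^2 - j - 20) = (j - 5)*(j - 3)*(j + 4)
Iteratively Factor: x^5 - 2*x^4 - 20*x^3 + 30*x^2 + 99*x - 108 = (x - 3)*(x^4 + x^3 - 17*x^2 - 21*x + 36) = (x - 3)*(x - 1)*(x^3 + 2*x^2 - 15*x - 36) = (x - 4)*(x - 3)*(x - 1)*(x^2 + 6*x + 9) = (x - 4)*(x - 3)*(x - 1)*(x + 3)*(x + 3)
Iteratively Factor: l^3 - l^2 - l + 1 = (l + 1)*(l^2 - 2*l + 1) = (l - 1)*(l + 1)*(l - 1)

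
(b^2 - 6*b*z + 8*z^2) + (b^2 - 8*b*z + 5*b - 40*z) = 2*b^2 - 14*b*z + 5*b + 8*z^2 - 40*z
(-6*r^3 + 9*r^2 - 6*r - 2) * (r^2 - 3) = -6*r^5 + 9*r^4 + 12*r^3 - 29*r^2 + 18*r + 6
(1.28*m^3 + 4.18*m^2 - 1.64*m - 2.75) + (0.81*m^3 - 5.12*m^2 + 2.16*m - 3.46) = 2.09*m^3 - 0.94*m^2 + 0.52*m - 6.21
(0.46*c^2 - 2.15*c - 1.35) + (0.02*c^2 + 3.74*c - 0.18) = 0.48*c^2 + 1.59*c - 1.53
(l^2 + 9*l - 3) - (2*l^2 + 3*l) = -l^2 + 6*l - 3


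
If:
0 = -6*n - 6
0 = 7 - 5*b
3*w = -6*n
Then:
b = 7/5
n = -1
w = 2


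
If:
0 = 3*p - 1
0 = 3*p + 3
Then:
No Solution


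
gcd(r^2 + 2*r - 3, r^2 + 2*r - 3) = r^2 + 2*r - 3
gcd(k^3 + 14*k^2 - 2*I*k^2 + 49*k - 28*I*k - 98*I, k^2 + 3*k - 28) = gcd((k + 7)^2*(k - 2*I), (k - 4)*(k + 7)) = k + 7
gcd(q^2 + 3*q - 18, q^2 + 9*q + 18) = q + 6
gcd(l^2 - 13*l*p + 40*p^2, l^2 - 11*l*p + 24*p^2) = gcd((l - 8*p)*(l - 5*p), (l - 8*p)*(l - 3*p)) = -l + 8*p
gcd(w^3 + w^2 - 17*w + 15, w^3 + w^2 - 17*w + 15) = w^3 + w^2 - 17*w + 15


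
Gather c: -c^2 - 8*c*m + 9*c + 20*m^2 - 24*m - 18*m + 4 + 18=-c^2 + c*(9 - 8*m) + 20*m^2 - 42*m + 22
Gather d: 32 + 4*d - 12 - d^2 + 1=-d^2 + 4*d + 21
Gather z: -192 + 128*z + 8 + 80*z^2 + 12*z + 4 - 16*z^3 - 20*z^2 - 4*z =-16*z^3 + 60*z^2 + 136*z - 180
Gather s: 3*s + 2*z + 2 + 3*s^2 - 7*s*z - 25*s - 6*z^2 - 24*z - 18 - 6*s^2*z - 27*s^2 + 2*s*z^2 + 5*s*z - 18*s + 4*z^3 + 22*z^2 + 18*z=s^2*(-6*z - 24) + s*(2*z^2 - 2*z - 40) + 4*z^3 + 16*z^2 - 4*z - 16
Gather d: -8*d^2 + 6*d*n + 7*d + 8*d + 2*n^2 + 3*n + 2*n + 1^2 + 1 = -8*d^2 + d*(6*n + 15) + 2*n^2 + 5*n + 2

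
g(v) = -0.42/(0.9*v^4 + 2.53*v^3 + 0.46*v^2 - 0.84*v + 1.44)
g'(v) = -0.42*(-3.6*v^3 - 7.59*v^2 - 0.92*v + 0.84)/(0.9*v^4 + 2.53*v^3 + 0.46*v^2 - 0.84*v + 1.44)^2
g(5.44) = -0.00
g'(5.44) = 0.00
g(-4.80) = -0.00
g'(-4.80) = -0.00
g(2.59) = -0.00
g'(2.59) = 0.01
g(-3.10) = -0.03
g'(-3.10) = -0.06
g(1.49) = -0.03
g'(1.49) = 0.06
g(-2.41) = -0.39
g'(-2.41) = -3.35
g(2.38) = -0.01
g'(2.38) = 0.01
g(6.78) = -0.00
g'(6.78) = 0.00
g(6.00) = -0.00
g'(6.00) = 0.00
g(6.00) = -0.00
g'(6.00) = 0.00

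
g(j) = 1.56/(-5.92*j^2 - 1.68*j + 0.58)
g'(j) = 1.56*(11.84*j + 1.68)/(-5.92*j^2 - 1.68*j + 0.58)^2 = (18.4704*j + 2.6208)/(5.92*j^2 + 1.68*j - 0.58)^2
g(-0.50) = -26.00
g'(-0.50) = -1837.33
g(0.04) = 3.10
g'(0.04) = 13.26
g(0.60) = -0.61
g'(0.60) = 2.09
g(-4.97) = -0.01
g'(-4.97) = -0.00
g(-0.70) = -1.36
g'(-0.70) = -7.87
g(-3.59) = -0.02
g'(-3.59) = -0.01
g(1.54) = -0.10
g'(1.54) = 0.12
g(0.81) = -0.33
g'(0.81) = 0.81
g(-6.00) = -0.01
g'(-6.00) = -0.00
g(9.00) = -0.00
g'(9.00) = 0.00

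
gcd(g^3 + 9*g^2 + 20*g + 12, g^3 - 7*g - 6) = g^2 + 3*g + 2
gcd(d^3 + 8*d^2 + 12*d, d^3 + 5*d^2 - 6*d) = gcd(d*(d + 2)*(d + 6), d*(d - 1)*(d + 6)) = d^2 + 6*d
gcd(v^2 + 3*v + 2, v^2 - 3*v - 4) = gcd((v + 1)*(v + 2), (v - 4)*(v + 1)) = v + 1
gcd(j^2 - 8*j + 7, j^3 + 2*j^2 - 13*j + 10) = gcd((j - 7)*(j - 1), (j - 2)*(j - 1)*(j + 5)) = j - 1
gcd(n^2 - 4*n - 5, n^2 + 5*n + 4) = n + 1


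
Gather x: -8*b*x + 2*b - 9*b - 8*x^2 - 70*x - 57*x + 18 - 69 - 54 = -7*b - 8*x^2 + x*(-8*b - 127) - 105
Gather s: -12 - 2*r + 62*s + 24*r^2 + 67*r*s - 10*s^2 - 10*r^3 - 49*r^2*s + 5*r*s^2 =-10*r^3 + 24*r^2 - 2*r + s^2*(5*r - 10) + s*(-49*r^2 + 67*r + 62) - 12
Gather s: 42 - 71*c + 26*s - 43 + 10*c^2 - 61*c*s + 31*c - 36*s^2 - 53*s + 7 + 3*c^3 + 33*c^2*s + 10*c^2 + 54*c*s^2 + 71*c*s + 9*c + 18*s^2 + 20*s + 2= 3*c^3 + 20*c^2 - 31*c + s^2*(54*c - 18) + s*(33*c^2 + 10*c - 7) + 8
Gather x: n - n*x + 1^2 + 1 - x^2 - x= n - x^2 + x*(-n - 1) + 2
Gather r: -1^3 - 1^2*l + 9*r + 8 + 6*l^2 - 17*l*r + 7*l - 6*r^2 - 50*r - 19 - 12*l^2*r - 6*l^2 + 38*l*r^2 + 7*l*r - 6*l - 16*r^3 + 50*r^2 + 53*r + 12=-16*r^3 + r^2*(38*l + 44) + r*(-12*l^2 - 10*l + 12)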